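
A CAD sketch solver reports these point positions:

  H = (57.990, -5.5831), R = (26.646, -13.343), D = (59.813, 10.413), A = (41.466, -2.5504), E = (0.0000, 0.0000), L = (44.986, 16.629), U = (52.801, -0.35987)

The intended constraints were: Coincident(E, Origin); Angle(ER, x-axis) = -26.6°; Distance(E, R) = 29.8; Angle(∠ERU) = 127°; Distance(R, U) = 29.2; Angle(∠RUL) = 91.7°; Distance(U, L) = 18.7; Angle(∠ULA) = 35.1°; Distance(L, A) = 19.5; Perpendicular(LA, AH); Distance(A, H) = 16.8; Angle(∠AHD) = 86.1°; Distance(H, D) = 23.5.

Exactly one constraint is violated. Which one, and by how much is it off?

Distance(H, D) = 23.5 — off by 7.40.

E = (0.00, 0.00) ✓; ER at -26.60° ✓; |ER| = 29.80 ✓; ∠ERU = 127.0° ✓; |RU| = 29.20 ✓; ∠RUL = 91.70° ✓; |UL| = 18.70 ✓; ∠ULA = 35.10° ✓; |LA| = 19.50 ✓; ∠(LA, AH) = 90.00° ✓; |AH| = 16.80 ✓; ∠AHD = 86.10° ✓; |HD| = 16.10 ✗.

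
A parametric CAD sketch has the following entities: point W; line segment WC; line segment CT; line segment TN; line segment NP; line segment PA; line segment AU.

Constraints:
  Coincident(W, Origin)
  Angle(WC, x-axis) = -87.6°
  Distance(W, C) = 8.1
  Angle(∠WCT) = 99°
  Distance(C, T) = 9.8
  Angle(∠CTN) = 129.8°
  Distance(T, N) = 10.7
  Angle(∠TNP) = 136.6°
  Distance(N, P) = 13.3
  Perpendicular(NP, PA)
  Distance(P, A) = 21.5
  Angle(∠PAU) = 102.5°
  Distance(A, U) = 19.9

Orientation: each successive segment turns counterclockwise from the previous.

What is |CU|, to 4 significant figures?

8.736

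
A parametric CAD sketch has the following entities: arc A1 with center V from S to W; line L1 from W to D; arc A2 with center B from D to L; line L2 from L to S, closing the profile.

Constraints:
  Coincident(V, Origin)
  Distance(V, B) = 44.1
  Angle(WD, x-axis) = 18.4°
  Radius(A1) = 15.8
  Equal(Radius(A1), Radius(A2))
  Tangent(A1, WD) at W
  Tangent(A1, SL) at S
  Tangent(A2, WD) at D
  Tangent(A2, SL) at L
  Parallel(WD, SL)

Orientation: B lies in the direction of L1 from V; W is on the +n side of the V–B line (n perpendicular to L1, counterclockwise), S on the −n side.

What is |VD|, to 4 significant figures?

46.84

The slot axis is L1's direction at 18.4°, so u = (cos 18.4°, sin 18.4°) = (0.9489, 0.3156) and n = (−sin 18.4°, cos 18.4°) = (-0.3156, 0.9489). V is at the origin and B lies 44.1 along u from V, so B = 44.1·u = (41.85, 13.92). Tangency of A1 to both parallel lines with radius 15.8 puts W and S at V ± 15.8·n: W = (-4.987, 14.99), S = (4.987, -14.99). Equal radii place D and L the same way about B: D = B + 15.8·n = (36.86, 28.91), L = B − 15.8·n = (46.83, -1.072). Then |VD| = |D − V| = 46.84.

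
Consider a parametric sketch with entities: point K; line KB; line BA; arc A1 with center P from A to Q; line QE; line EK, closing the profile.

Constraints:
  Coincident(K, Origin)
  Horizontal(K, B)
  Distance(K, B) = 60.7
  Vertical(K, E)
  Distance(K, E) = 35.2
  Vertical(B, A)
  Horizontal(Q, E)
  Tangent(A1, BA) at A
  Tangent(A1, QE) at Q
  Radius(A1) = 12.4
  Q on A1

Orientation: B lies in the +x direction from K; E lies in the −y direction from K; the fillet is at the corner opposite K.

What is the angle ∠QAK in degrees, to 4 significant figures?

65.59°

K is at the origin; KB is horizontal with |KB| = 60.7 and B on the +x side, so B = (60.70, 0.000). KE is vertical with |KE| = 35.2 and E on the −y side, so E = (0.000, -35.20). The virtual corner opposite K is at (60.70, -35.20). Since A1 is tangent to BA there, PA ⟂ BA and A1 meets QE tangentially, so PQ is at right angles to QE, with radius 12.4, so the center P sits 12.4 in from both sides at P = (48.30, -22.80). That places the tangent points at A = (60.70, -22.80) on BA and Q = (48.30, -35.20) on QE. Then cos ∠QAK = AQ·AK / (|AQ||AK|), giving 65.59°.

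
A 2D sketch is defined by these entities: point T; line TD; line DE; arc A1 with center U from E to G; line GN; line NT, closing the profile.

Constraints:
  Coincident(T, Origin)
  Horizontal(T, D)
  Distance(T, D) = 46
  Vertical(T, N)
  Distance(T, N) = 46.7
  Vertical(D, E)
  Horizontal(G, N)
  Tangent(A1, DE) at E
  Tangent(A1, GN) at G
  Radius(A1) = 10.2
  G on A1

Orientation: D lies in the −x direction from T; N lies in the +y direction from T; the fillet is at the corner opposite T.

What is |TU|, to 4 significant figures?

51.13

T and N share the same x with |TN| = 46.7 and N on the +y side, so N = (0.000, 46.70). The virtual corner opposite T is at (-46.00, 46.70). The tangent condition forces UE to be normal to DE and since A1 is tangent to GN there, UG ⟂ GN, with radius 10.2, so the center U sits 10.2 in from both sides at U = (-35.80, 36.50). Then |TU| = |U − T| = 51.13.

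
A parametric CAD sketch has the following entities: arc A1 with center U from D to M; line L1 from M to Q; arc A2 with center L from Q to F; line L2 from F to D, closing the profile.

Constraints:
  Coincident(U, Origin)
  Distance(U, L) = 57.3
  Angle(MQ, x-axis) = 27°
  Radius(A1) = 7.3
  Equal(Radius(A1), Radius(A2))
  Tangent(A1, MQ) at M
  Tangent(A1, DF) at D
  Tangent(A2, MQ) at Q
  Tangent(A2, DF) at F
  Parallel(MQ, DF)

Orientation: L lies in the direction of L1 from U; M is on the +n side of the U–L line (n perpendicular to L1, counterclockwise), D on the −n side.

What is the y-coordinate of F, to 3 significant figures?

19.5

The slot axis is L1's direction at 27.0°, so u = (cos 27.0°, sin 27.0°) = (0.891, 0.454) and n = (−sin 27.0°, cos 27.0°) = (-0.454, 0.891). U is at the origin and L lies 57.3 along u from U, so L = 57.3·u = (51.1, 26.0). Tangency of A1 to both parallel lines with radius 7.3 puts M and D at U ± 7.3·n: M = (-3.31, 6.50), D = (3.31, -6.50). Equal radii place Q and F the same way about L: Q = L + 7.3·n = (47.7, 32.5), F = L − 7.3·n = (54.4, 19.5). So F.y = 19.5.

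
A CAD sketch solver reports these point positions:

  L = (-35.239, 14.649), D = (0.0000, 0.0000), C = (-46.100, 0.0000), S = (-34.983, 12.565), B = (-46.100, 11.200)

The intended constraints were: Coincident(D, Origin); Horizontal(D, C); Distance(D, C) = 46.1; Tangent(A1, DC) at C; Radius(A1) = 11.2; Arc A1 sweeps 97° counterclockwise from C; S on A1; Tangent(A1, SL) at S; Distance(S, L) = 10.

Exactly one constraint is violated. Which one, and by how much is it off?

Distance(S, L) = 10 — off by 7.90.

D = (0.00, 0.00) ✓; D.y = 0.00, C.y = 0.00 ✓; |DC| = 46.10 ✓; ∠(BC, CD) = 90.00° ✓; |BC| = 11.20 ✓; bearing(B→S) − bearing(B→C) = 97.00° ✓; |BS| = 11.20 ✓; ∠(BS, SL) = 90.00° ✓; |SL| = 2.100 ✗.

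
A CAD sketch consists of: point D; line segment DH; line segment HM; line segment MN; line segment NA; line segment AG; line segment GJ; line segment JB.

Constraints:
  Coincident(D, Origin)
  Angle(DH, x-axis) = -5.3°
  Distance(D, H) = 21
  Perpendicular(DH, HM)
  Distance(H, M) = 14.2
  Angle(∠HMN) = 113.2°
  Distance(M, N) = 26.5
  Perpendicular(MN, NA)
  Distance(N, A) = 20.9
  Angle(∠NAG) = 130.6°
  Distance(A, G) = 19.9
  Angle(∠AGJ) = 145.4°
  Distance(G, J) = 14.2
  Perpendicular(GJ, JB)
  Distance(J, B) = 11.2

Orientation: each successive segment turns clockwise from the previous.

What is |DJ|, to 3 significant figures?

21.6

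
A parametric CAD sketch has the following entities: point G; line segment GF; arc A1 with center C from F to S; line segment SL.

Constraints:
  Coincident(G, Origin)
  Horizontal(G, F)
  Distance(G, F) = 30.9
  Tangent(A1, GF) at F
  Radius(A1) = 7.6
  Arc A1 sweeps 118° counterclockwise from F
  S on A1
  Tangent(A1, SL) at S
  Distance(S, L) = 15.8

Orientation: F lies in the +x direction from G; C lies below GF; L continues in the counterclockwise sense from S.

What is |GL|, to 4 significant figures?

40.37

On A1, F sits at bearing 90° from C; a 118° counterclockwise sweep puts S at bearing 208°, so S = C + 7.6·(cos 208°, sin 208°) = (24.19, -11.17). Since A1 is tangent to SL there, CS ⟂ SL, so SL runs along (−sin 208°, cos 208°); with |SL| = 15.8, L = (31.61, -25.12). Then |GL| = |L − G| = 40.37.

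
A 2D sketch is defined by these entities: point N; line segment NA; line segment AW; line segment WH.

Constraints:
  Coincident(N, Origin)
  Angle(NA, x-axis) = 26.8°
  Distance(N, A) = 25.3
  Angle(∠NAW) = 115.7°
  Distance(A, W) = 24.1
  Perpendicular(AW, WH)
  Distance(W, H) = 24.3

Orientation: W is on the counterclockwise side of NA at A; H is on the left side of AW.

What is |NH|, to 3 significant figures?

35.1

∠NAW = 115.7°, so AW runs at 26.8° + (180° − 115.7°) = 91.1° from the x-axis; with |AW| = 24.1, W = A + 24.1·(cos 91.1°, sin 91.1°) = (22.1, 35.5). The perpendicularity gives WH at right angles to AW; with |WH| = 24.3 on the left of AW, H = W + 24.3·(-1.00, -0.0192) = (-2.18, 35.0). Then |NH| = |H − N| = 35.1.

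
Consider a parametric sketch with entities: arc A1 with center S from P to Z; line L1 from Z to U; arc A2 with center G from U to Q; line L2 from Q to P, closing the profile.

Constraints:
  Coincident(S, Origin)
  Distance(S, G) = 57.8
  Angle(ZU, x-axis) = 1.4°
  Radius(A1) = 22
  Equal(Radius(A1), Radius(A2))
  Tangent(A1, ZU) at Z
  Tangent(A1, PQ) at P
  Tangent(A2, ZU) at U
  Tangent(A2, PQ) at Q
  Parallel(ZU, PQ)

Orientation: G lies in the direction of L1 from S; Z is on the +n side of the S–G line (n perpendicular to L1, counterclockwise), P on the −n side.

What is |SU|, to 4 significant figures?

61.85

Tangency of A1 to both parallel lines with radius 22.0 puts Z and P at S ± 22.0·n: Z = (-0.5375, 21.99), P = (0.5375, -21.99). Equal radii place U and Q the same way about G: U = G + 22.0·n = (57.25, 23.41), Q = G − 22.0·n = (58.32, -20.58). Then |SU| = |U − S| = 61.85.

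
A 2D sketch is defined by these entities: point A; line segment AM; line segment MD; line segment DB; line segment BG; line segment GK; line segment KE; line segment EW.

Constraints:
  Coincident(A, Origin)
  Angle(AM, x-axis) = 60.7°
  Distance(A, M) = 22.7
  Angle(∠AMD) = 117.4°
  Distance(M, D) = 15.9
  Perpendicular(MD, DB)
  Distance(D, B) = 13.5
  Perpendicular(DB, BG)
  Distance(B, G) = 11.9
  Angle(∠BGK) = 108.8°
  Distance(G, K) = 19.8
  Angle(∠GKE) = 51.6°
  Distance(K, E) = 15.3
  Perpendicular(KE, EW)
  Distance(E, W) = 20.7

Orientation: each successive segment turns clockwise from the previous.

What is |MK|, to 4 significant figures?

5.759

A is at the origin; AM runs at 60.7° with length 22.7, so M = (11.11, 19.80). ∠AMD = 117.4° gives MD at -1.900° from the x-axis; with |MD| = 15.9, D = (27.00, 19.27). MD ⟂ DB, so DB runs at -91.90°; with |DB| = 13.5, B = (26.55, 5.776). The perpendicularity gives BG at right angles to DB, so BG runs at 178.1°; with |BG| = 11.9, G = (14.66, 6.171). ∠BGK = 108.8° gives GK at 106.9° from the x-axis; with |GK| = 19.8, K = (8.903, 25.12). Then |MK| = |K − M| = 5.759.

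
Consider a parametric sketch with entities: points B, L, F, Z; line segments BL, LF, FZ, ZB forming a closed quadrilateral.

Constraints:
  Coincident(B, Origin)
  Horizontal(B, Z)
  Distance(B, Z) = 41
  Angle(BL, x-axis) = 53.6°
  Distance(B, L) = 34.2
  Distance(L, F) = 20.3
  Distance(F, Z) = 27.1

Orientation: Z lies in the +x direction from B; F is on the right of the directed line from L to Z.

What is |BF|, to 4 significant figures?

17.03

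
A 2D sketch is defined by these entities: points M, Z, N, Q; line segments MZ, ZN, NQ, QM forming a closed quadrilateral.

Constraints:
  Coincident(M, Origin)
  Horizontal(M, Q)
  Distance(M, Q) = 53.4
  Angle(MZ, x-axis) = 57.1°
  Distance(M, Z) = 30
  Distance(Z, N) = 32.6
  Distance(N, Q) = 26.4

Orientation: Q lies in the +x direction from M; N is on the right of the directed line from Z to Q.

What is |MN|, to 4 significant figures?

28.08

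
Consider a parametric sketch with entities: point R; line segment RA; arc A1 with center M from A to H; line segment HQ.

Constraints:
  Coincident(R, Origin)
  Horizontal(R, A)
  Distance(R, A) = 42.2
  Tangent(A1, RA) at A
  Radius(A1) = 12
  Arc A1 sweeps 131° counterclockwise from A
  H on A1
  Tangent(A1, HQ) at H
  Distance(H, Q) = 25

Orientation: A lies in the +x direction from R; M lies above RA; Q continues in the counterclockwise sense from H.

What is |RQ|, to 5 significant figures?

52.112

R is at the origin; R and A share the same y with |RA| = 42.2 and A on the +x side, so A = (42.200, 0.0000). Tangency of A1 to RA means the radius MA is perpendicular to RA, so M = A + (0, 12) = (42.200, 12.000). On A1, A sits at bearing -90° from M; a 131° counterclockwise sweep puts H at bearing 41°, so H = M + 12.0·(cos 41°, sin 41°) = (51.257, 19.873). Tangency of A1 to HQ means the radius MH is perpendicular to HQ, so HQ runs along (−sin 41°, cos 41°); with |HQ| = 25.0, Q = (34.855, 38.740). Then |RQ| = |Q − R| = 52.112.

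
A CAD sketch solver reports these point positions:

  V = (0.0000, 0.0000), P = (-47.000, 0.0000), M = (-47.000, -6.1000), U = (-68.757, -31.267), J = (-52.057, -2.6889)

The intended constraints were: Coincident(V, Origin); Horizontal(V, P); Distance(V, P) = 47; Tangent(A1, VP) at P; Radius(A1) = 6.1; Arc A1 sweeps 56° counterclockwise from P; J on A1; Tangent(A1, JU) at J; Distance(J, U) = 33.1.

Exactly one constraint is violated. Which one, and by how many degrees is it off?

Tangent(A1, JU) at J — off by 3.70°.

V = (0.00, 0.00) ✓; V.y = 0.00, P.y = 0.00 ✓; |VP| = 47.00 ✓; ∠(MP, PV) = 90.00° ✓; |MP| = 6.100 ✓; bearing(M→J) − bearing(M→P) = 56.00° ✓; |MJ| = 6.100 ✓; ∠(MJ, JU) = 86.30° ✗; |JU| = 33.10 ✓.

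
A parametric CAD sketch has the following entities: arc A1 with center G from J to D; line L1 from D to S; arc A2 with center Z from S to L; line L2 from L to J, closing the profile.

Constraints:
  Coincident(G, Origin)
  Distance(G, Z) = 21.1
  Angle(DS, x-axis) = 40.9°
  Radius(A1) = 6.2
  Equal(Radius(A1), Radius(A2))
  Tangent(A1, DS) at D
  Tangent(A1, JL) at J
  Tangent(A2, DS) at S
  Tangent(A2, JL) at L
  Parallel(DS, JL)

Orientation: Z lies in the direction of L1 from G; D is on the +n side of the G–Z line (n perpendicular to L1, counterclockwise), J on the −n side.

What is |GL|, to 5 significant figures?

21.992

The slot axis is L1's direction at 40.9°, so u = (cos 40.9°, sin 40.9°) = (0.75585, 0.65474) and n = (−sin 40.9°, cos 40.9°) = (-0.65474, 0.75585). G is at the origin and Z lies 21.1 along u from G, so Z = 21.1·u = (15.949, 13.815). Tangency of A1 to both parallel lines with radius 6.2 puts D and J at G ± 6.2·n: D = (-4.0594, 4.6863), J = (4.0594, -4.6863). Equal radii place S and L the same way about Z: S = Z + 6.2·n = (11.889, 18.501), L = Z − 6.2·n = (20.008, 9.1287). Then |GL| = |L − G| = 21.992.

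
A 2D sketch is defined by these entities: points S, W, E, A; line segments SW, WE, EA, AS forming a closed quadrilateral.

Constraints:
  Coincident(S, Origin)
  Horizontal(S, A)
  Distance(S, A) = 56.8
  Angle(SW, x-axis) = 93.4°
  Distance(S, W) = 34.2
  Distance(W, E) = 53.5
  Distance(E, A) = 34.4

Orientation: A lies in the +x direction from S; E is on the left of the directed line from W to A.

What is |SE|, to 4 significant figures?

61.68

Checks: |WE| = 53.50 ✓; |EA| = 34.40 ✓.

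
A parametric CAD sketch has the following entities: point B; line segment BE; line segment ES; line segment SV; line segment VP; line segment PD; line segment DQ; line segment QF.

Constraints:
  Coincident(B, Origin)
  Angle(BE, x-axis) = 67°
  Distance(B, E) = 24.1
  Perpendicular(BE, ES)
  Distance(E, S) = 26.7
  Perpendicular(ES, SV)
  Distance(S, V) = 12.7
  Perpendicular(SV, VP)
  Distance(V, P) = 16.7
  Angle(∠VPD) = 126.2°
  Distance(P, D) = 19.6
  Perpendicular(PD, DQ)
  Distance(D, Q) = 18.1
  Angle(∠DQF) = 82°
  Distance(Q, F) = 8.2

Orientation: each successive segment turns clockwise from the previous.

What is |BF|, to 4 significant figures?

35.03

The perpendicularity gives DQ at right angles to PD, so DQ runs at 13.20°; with |DQ| = 18.1, Q = (26.81, 29.80). ∠DQF = 82.0° gives QF at -84.80° from the x-axis; with |QF| = 8.2, F = (27.55, 21.64). Then |BF| = |F − B| = 35.03.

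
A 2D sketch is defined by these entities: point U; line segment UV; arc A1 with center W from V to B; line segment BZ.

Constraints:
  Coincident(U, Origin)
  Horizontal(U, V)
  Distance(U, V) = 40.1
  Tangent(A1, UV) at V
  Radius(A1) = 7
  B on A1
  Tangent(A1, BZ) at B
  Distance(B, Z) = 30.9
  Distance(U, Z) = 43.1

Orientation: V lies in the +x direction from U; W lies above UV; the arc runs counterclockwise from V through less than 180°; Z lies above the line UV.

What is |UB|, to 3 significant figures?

46.9

U is at the origin; U and V share the same y with |UV| = 40.1 and V on the +x side, so V = (40.1, 0.00). A1 meets UV tangentially, so WV is at right angles to UV, so W = V + (0, 7) = (40.1, 7.00). Since WB ⟂ BZ (tangency), |WZ| = √(7.0² + 30.9²) = 31.7 regardless of where B sits on A1. So Z lies on both circle(U, 43.1) and circle(W, 31.7); the above-UV intersection is Z = (25.2, 35.0). B is the foot of the tangent from Z: B = (45.4, 11.6).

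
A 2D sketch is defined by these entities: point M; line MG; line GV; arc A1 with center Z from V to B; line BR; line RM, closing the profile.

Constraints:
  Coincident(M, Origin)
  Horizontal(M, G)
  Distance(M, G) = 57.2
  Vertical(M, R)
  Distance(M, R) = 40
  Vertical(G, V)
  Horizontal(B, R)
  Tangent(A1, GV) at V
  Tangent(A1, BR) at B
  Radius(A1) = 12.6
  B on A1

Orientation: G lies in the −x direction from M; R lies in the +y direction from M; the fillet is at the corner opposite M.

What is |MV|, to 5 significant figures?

63.424

The virtual corner opposite M is at (-57.200, 40.000). A1 meets GV tangentially, so ZV is at right angles to GV and tangency of A1 to BR means the radius ZB is perpendicular to BR, with radius 12.6, so the center Z sits 12.6 in from both sides at Z = (-44.600, 27.400). That places the tangent points at V = (-57.200, 27.400) on GV and B = (-44.600, 40.000) on BR. Then |MV| = |V − M| = 63.424.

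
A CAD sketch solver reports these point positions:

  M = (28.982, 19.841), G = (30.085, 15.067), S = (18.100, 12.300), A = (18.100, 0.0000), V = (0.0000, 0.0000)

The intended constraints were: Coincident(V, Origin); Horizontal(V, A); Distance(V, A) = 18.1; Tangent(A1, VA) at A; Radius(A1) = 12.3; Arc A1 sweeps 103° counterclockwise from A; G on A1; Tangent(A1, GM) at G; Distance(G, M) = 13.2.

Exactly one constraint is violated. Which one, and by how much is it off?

Distance(G, M) = 13.2 — off by 8.30.

V = (0.00, 0.00) ✓; V.y = 0.00, A.y = 0.00 ✓; |VA| = 18.10 ✓; ∠(SA, AV) = 90.00° ✓; |SA| = 12.30 ✓; bearing(S→G) − bearing(S→A) = 103.0° ✓; |SG| = 12.30 ✓; ∠(SG, GM) = 89.99° ✓; |GM| = 4.900 ✗.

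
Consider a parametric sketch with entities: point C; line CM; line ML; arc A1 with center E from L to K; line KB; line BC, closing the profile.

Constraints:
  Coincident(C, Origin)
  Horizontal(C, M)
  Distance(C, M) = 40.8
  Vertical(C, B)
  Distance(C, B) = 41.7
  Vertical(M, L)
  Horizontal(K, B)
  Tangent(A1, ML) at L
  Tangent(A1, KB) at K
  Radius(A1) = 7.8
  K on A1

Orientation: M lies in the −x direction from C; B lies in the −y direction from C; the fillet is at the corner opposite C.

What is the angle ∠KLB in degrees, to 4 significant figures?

34.18°

C is at the origin; C and M share the same y with |CM| = 40.8 and M on the −x side, so M = (-40.80, 0.000). CB is vertical with |CB| = 41.7 and B on the −y side, so B = (0.000, -41.70). The virtual corner opposite C is at (-40.80, -41.70). Tangency of A1 to ML means the radius EL is perpendicular to ML and A1 meets KB tangentially, so EK is at right angles to KB, with radius 7.8, so the center E sits 7.8 in from both sides at E = (-33.00, -33.90). That places the tangent points at L = (-40.80, -33.90) on ML and K = (-33.00, -41.70) on KB. Then cos ∠KLB = LK·LB / (|LK||LB|), giving 34.18°.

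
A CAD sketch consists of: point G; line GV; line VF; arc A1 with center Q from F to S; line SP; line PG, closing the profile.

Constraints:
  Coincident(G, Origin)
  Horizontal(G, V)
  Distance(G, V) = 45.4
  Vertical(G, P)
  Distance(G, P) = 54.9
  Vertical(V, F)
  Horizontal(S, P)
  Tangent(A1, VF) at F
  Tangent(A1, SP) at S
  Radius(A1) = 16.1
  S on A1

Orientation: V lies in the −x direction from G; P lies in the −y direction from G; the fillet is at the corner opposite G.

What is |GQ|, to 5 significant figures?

48.620

G is at the origin; GV is horizontal with |GV| = 45.4 and V on the −x side, so V = (-45.400, 0.0000). GP is vertical with |GP| = 54.9 and P on the −y side, so P = (0.0000, -54.900). The virtual corner opposite G is at (-45.400, -54.900). The tangent condition forces QF to be normal to VF and tangency of A1 to SP means the radius QS is perpendicular to SP, with radius 16.1, so the center Q sits 16.1 in from both sides at Q = (-29.300, -38.800). Then |GQ| = |Q − G| = 48.620.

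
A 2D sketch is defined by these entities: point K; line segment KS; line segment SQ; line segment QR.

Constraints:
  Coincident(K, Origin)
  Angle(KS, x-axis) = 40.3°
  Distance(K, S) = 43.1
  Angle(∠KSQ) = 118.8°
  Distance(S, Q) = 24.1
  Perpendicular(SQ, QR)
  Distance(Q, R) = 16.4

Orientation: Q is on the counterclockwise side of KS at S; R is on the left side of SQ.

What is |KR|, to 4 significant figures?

49.69

K is at the origin; KS runs at 40.3° with length 43.1, so S = 43.1·(cos 40.3°, sin 40.3°) = (32.87, 27.88). ∠KSQ = 118.8°, so SQ runs at 40.3° + (180° − 118.8°) = 101.5° from the x-axis; with |SQ| = 24.1, Q = S + 24.1·(cos 101.5°, sin 101.5°) = (28.07, 51.49). SQ ⟂ QR; with |QR| = 16.4 on the left of SQ, R = Q + 16.4·(-0.9799, -0.1994) = (12.00, 48.22). Then |KR| = |R − K| = 49.69.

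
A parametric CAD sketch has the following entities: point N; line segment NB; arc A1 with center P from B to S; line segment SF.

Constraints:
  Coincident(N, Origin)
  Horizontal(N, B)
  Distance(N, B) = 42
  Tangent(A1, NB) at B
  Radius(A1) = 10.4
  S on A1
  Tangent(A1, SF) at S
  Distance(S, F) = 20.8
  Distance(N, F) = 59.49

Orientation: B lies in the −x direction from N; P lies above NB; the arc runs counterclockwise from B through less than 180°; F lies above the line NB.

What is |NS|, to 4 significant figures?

39.22

Checks: |PS| = 10.40 ✓; ∠(PS, SF) = 90.00° ✓; |SF| = 20.80 ✓; |NF| = 59.49 ✓.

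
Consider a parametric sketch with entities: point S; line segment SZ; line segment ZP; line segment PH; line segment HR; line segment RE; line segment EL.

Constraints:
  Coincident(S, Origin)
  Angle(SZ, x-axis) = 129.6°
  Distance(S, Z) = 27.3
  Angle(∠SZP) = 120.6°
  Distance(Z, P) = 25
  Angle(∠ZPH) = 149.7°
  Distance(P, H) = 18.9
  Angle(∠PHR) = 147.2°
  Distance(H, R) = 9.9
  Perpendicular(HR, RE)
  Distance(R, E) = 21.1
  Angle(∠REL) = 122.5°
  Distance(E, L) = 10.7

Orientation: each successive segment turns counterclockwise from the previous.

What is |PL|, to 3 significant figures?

23.6

HR is perpendicular to RE, so RE runs at -17.9°; with |RE| = 21.1, E = (-39.7, -10.8). ∠REL = 122.5° gives EL at 39.6° from the x-axis; with |EL| = 10.7, L = (-31.4, -3.93). Then |PL| = |L − P| = 23.6.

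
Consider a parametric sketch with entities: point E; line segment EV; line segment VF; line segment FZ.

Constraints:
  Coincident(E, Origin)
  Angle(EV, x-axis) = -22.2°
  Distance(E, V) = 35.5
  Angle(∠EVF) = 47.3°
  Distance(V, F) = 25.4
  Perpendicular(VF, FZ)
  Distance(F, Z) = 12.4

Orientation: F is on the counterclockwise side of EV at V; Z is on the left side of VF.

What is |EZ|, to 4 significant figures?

13.75

E is at the origin; EV runs at -22.2° with length 35.5, so V = 35.5·(cos -22.2°, sin -22.2°) = (32.87, -13.41). ∠EVF = 47.3°, so VF runs at -22.2° + (180° − 47.3°) = 110.5° from the x-axis; with |VF| = 25.4, F = V + 25.4·(cos 110.5°, sin 110.5°) = (23.97, 10.38). VF is perpendicular to FZ; with |FZ| = 12.4 on the left of VF, Z = F + 12.4·(-0.9367, -0.3502) = (12.36, 6.036). Then |EZ| = |Z − E| = 13.75.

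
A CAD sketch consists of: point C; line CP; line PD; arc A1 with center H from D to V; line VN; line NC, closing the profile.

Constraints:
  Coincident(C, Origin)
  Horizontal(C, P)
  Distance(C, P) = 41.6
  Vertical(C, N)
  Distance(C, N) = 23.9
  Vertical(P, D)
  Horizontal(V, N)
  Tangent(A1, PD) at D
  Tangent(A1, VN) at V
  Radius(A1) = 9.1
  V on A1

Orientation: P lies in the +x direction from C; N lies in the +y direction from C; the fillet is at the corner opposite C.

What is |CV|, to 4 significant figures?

40.34

C is at the origin; C and P share the same y with |CP| = 41.6 and P on the +x side, so P = (41.60, 0.000). CN is vertical with |CN| = 23.9 and N on the +y side, so N = (0.000, 23.90). The virtual corner opposite C is at (41.60, 23.90). The tangent condition forces HD to be normal to PD and the tangent condition forces HV to be normal to VN, with radius 9.1, so the center H sits 9.1 in from both sides at H = (32.50, 14.80). That places the tangent points at D = (41.60, 14.80) on PD and V = (32.50, 23.90) on VN. Then |CV| = |V − C| = 40.34.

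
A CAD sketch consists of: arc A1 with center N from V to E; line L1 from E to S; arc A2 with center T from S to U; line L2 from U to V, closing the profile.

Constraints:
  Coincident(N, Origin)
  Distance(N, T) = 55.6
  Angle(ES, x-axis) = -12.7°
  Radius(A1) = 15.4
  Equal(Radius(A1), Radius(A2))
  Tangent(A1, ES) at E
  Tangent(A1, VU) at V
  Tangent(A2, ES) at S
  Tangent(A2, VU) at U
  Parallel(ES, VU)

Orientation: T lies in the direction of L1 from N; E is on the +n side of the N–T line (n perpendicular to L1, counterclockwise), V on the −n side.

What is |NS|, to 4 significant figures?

57.69

The slot axis is L1's direction at -12.7°, so u = (cos -12.7°, sin -12.7°) = (0.9755, -0.2198) and n = (−sin -12.7°, cos -12.7°) = (0.2198, 0.9755). N is at the origin and T lies 55.6 along u from N, so T = 55.6·u = (54.24, -12.22). Tangency of A1 to both parallel lines with radius 15.4 puts E and V at N ± 15.4·n: E = (3.386, 15.02), V = (-3.386, -15.02). Equal radii place S and U the same way about T: S = T + 15.4·n = (57.63, 2.800), U = T − 15.4·n = (50.85, -27.25). Then |NS| = |S − N| = 57.69.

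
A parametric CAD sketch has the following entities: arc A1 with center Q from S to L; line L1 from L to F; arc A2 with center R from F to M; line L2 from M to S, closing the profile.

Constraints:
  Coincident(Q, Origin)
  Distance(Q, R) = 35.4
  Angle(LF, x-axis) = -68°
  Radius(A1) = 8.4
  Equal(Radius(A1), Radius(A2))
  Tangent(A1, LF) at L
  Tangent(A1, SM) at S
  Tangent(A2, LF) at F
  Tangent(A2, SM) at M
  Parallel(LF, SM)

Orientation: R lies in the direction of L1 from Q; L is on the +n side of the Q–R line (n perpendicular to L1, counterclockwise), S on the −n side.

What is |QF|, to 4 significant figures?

36.38

Tangency of A1 to both parallel lines with radius 8.4 puts L and S at Q ± 8.4·n: L = (7.788, 3.147), S = (-7.788, -3.147). Equal radii place F and M the same way about R: F = R + 8.4·n = (21.05, -29.68), M = R − 8.4·n = (5.473, -35.97). Then |QF| = |F − Q| = 36.38.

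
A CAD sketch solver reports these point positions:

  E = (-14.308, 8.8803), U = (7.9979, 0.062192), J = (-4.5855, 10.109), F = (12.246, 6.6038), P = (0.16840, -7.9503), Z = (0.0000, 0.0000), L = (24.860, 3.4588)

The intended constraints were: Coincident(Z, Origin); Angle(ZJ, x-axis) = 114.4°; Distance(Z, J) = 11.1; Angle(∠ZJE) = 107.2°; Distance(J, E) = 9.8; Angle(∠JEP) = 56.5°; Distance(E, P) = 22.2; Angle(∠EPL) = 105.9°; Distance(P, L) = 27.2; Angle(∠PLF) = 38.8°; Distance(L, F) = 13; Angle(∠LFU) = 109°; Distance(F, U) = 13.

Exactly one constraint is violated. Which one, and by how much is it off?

Distance(F, U) = 13 — off by 5.20.

Z = (0.00, 0.00) ✓; ZJ at 114.4° ✓; |ZJ| = 11.10 ✓; ∠ZJE = 107.2° ✓; |JE| = 9.800 ✓; ∠JEP = 56.50° ✓; |EP| = 22.20 ✓; ∠EPL = 105.9° ✓; |PL| = 27.20 ✓; ∠PLF = 38.80° ✓; |LF| = 13.00 ✓; ∠LFU = 109.0° ✓; |FU| = 7.800 ✗.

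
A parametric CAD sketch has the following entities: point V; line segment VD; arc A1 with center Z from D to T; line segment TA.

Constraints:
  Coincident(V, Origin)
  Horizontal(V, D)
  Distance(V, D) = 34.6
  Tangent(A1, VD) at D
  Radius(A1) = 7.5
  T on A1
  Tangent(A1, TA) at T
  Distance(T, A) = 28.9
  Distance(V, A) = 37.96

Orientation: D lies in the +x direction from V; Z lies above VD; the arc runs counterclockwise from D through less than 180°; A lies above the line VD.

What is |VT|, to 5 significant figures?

41.832

Checks: ∠(ZD, DV) = 90.00° ✓; |ZD| = 7.500 ✓; |ZT| = 7.500 ✓; ∠(ZT, TA) = 90.00° ✓; |TA| = 28.90 ✓; |VA| = 37.96 ✓.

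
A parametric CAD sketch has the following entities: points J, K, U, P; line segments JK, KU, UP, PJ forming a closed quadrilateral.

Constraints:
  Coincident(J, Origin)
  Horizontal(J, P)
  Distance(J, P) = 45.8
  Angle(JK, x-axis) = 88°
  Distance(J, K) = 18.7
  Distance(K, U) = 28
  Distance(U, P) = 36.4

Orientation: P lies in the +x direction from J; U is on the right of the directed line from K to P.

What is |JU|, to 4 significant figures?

12.75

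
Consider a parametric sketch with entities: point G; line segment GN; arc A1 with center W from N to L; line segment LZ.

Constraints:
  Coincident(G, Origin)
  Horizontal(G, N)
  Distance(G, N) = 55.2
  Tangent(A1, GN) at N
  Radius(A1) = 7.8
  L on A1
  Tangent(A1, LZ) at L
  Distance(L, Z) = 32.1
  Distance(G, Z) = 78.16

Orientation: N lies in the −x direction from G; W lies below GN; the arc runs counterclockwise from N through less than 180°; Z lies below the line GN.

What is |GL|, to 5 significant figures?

63.228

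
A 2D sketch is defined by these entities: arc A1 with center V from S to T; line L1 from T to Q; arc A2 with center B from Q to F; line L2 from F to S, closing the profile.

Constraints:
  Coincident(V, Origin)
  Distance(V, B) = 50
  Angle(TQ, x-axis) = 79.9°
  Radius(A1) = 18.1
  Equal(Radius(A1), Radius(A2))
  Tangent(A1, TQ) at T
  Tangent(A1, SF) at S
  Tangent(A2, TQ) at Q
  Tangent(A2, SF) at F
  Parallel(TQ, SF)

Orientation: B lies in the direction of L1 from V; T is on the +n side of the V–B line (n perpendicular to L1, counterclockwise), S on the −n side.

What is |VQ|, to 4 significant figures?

53.18

The slot axis is L1's direction at 79.9°, so u = (cos 79.9°, sin 79.9°) = (0.1754, 0.9845) and n = (−sin 79.9°, cos 79.9°) = (-0.9845, 0.1754). V is at the origin and B lies 50.0 along u from V, so B = 50.0·u = (8.768, 49.23). Tangency of A1 to both parallel lines with radius 18.1 puts T and S at V ± 18.1·n: T = (-17.82, 3.174), S = (17.82, -3.174). Equal radii place Q and F the same way about B: Q = B + 18.1·n = (-9.051, 52.40), F = B − 18.1·n = (26.59, 46.05). Then |VQ| = |Q − V| = 53.18.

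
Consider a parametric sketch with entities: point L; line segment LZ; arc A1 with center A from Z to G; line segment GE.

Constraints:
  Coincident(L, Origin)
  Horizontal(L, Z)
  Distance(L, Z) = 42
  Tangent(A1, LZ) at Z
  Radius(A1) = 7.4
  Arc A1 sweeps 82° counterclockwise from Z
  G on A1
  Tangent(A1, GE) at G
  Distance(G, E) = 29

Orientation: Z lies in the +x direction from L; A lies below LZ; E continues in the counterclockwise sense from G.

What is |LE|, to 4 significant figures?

46.58

On A1, Z sits at bearing 90° from A; an 82° counterclockwise sweep puts G at bearing 172°, so G = A + 7.4·(cos 172°, sin 172°) = (34.67, -6.370). A1 meets GE tangentially, so AG is at right angles to GE, so GE runs along (−sin 172°, cos 172°); with |GE| = 29.0, E = (30.64, -35.09). Then |LE| = |E − L| = 46.58.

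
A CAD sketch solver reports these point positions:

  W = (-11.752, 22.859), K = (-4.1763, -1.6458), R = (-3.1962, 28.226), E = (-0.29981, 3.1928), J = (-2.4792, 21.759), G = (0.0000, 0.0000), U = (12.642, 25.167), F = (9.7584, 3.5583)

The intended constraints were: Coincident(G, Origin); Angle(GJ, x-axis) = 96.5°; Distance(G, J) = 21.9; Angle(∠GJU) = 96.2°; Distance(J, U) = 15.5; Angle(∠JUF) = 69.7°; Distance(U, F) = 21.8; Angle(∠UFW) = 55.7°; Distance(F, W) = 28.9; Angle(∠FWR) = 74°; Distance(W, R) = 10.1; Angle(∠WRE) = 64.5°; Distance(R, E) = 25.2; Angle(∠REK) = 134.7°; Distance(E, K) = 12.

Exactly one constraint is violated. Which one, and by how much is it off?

Distance(E, K) = 12 — off by 5.80.

G = (0.00, 0.00) ✓; GJ at 96.50° ✓; |GJ| = 21.90 ✓; ∠GJU = 96.20° ✓; |JU| = 15.50 ✓; ∠JUF = 69.70° ✓; |UF| = 21.80 ✓; ∠UFW = 55.70° ✓; |FW| = 28.90 ✓; ∠FWR = 74.00° ✓; |WR| = 10.10 ✓; ∠WRE = 64.50° ✓; |RE| = 25.20 ✓; ∠REK = 134.7° ✓; |EK| = 6.200 ✗.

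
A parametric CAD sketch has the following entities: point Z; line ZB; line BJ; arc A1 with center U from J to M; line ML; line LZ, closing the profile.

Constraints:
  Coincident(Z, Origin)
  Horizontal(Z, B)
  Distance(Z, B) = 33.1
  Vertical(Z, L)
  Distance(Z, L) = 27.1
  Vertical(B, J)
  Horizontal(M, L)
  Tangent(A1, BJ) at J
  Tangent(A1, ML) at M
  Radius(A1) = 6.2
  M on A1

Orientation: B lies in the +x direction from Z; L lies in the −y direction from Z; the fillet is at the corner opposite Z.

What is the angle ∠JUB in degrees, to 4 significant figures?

73.48°

The virtual corner opposite Z is at (33.10, -27.10). The tangent condition forces UJ to be normal to BJ and tangency of A1 to ML means the radius UM is perpendicular to ML, with radius 6.2, so the center U sits 6.2 in from both sides at U = (26.90, -20.90). That places the tangent points at J = (33.10, -20.90) on BJ and M = (26.90, -27.10) on ML. Then cos ∠JUB = UJ·UB / (|UJ||UB|), giving 73.48°.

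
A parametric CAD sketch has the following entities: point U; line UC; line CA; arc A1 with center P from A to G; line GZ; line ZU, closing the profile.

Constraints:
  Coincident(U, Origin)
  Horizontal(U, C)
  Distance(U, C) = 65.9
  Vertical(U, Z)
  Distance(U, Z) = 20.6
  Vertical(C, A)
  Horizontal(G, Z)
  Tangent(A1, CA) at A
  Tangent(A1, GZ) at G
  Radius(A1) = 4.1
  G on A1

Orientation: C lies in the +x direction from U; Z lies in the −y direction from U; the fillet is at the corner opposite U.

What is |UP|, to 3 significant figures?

64.0

U and Z share the same x with |UZ| = 20.6 and Z on the −y side, so Z = (0.00, -20.6). The virtual corner opposite U is at (65.9, -20.6). Since A1 is tangent to CA there, PA ⟂ CA and the tangent condition forces PG to be normal to GZ, with radius 4.1, so the center P sits 4.1 in from both sides at P = (61.8, -16.5). Then |UP| = |P − U| = 64.0.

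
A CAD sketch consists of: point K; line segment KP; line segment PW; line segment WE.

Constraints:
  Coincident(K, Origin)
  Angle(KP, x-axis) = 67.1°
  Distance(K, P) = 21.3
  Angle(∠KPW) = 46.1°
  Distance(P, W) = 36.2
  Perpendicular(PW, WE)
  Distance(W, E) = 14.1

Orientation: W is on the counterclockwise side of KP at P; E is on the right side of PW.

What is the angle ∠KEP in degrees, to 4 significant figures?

32.67°

K is at the origin; KP runs at 67.1° with length 21.3, so P = 21.3·(cos 67.1°, sin 67.1°) = (8.288, 19.62). ∠KPW = 46.1°, so PW runs at 67.1° + (180° − 46.1°) = 201.0° from the x-axis; with |PW| = 36.2, W = P + 36.2·(cos 201.0°, sin 201.0°) = (-25.51, 6.648). PW is perpendicular to WE; with |WE| = 14.1 on the right of PW, E = W + 14.1·(-0.3584, 0.9336) = (-30.56, 19.81). Then cos ∠KEP = EK·EP / (|EK||EP|), giving 32.67°.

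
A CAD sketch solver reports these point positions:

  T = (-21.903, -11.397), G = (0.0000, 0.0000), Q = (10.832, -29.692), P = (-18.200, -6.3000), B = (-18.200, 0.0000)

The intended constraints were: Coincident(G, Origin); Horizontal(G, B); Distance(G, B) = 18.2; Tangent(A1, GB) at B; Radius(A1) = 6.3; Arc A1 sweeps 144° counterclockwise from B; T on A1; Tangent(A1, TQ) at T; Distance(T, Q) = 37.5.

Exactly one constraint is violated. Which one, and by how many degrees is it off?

Tangent(A1, TQ) at T — off by 6.80°.

G = (0.00, 0.00) ✓; G.y = 0.00, B.y = 0.00 ✓; |GB| = 18.20 ✓; ∠(PB, BG) = 90.00° ✓; |PB| = 6.300 ✓; bearing(P→T) − bearing(P→B) = 144.0° ✓; |PT| = 6.300 ✓; ∠(PT, TQ) = 83.20° ✗; |TQ| = 37.50 ✓.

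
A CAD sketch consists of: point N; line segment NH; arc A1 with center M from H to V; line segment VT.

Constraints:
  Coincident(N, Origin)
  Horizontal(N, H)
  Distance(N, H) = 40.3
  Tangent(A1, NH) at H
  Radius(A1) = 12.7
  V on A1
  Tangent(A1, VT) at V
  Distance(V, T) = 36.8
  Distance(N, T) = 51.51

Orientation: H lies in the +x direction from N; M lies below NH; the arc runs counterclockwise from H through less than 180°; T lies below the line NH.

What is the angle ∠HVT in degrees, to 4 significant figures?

139.9°

N is at the origin; N and H share the same y with |NH| = 40.3 and H on the +x side, so H = (40.30, 0.000). A1 meets NH tangentially, so MH is at right angles to NH, so M = H + (0, -12.7) = (40.30, -12.70). Since MV ⟂ VT (tangency), |MT| = √(12.7² + 36.8²) = 38.93 regardless of where V sits on A1. So T lies on both circle(N, 51.51) and circle(M, 38.93); the below-NH intersection is T = (21.52, -46.80). V is the foot of the tangent from T: V = (27.79, -10.54).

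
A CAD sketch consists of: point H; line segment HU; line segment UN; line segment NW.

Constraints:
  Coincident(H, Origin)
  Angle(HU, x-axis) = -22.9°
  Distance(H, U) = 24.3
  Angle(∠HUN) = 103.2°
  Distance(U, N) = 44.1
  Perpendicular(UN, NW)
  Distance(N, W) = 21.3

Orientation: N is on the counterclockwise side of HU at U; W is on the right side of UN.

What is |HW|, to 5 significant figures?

66.979

H is at the origin; HU runs at -22.9° with length 24.3, so U = 24.3·(cos -22.9°, sin -22.9°) = (22.385, -9.4557). ∠HUN = 103.2°, so UN runs at -22.9° + (180° − 103.2°) = 53.900° from the x-axis; with |UN| = 44.1, N = U + 44.1·(cos 53.900°, sin 53.900°) = (48.368, 26.177). UN ⟂ NW; with |NW| = 21.3 on the right of UN, W = N + 21.3·(0.80799, -0.58920) = (65.579, 13.627). Then |HW| = |W − H| = 66.979.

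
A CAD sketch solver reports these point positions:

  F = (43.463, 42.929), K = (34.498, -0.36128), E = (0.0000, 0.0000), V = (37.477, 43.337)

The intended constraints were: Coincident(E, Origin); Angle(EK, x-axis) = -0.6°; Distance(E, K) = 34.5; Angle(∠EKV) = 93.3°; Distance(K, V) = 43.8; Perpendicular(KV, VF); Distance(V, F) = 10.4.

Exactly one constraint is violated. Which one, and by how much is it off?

Distance(V, F) = 10.4 — off by 4.40.

E = (0.00, 0.00) ✓; EK at -0.6000° ✓; |EK| = 34.50 ✓; ∠EKV = 93.30° ✓; |KV| = 43.80 ✓; ∠(KV, VF) = 90.00° ✓; |VF| = 6.000 ✗.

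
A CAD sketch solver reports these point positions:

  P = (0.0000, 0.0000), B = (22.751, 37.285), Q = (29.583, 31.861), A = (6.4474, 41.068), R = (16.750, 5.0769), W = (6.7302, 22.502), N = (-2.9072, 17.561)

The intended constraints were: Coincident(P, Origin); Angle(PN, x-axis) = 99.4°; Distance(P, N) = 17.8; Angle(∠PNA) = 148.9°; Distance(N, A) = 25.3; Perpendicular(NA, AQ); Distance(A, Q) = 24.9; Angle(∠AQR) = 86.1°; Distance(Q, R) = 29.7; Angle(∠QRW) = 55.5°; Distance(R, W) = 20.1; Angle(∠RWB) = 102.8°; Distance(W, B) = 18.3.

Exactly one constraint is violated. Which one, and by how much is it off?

Distance(W, B) = 18.3 — off by 3.50.

P = (0.00, 0.00) ✓; PN at 99.40° ✓; |PN| = 17.80 ✓; ∠PNA = 148.9° ✓; |NA| = 25.30 ✓; ∠(NA, AQ) = 90.00° ✓; |AQ| = 24.90 ✓; ∠AQR = 86.10° ✓; |QR| = 29.70 ✓; ∠QRW = 55.50° ✓; |RW| = 20.10 ✓; ∠RWB = 102.8° ✓; |WB| = 21.80 ✗.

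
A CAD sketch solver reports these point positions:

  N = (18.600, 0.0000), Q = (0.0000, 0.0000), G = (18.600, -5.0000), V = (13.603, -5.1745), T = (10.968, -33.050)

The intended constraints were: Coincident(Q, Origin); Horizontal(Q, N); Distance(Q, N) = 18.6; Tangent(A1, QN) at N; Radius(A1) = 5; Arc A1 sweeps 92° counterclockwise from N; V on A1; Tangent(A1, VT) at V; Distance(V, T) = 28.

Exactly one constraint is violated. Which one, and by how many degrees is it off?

Tangent(A1, VT) at V — off by 7.40°.

Q = (0.00, 0.00) ✓; Q.y = 0.00, N.y = 0.00 ✓; |QN| = 18.60 ✓; ∠(GN, NQ) = 90.00° ✓; |GN| = 5.000 ✓; bearing(G→V) − bearing(G→N) = 92.00° ✓; |GV| = 5.000 ✓; ∠(GV, VT) = 97.40° ✗; |VT| = 28.00 ✓.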